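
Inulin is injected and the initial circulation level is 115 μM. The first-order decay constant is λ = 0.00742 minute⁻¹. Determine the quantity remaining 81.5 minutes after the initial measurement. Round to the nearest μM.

63 μM

t½ = ln 2 / λ = 0.69315 / 0.00742 ≈ 93.416 minutes.
Number of half-lives: n = 81.5/93.416 ≈ 0.87244.
Remaining = 115 × (1/2)^0.87244 = 115 × 0.54622 ≈ 62.816 μM.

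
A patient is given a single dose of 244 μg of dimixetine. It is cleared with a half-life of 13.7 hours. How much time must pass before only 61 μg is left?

27.4 hours

61/244 = 1/4, so 2 half-lives have elapsed.
t = 2 × 13.7 = 27.4 hours.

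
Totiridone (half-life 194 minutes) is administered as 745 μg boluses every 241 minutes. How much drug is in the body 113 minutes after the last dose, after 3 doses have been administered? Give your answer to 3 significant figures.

The 3 doses were given 595, 354, 113 minutes ago.
Total = 745·(1/2)^(595/194) + 745·(1/2)^(354/194) + 745·(1/2)^(113/194)
      = 88.898 + 210.31 + 497.52 ≈ 796.73 μg.

797 μg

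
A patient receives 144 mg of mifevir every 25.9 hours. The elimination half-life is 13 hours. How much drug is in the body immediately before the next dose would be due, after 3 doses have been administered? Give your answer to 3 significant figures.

The 3 doses were given 77.7, 51.8, 25.9 hours ago.
Total = 144·(1/2)^(77.7/13) + 144·(1/2)^(51.8/13) + 144·(1/2)^(25.9/13)
      = 2.2863 + 9.0965 + 36.192 ≈ 47.575 mg.

47.6 mg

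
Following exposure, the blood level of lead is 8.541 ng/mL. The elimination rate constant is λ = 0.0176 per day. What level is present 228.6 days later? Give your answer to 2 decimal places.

t½ = ln 2 / λ = 0.69315 / 0.0176 ≈ 39.383 days.
Number of half-lives: n = 228.6/39.383 ≈ 5.8045.
Remaining = 8.541 × (1/2)^5.8045 = 8.541 × 0.017893 ≈ 0.15282 ng/mL.

0.15 ng/mL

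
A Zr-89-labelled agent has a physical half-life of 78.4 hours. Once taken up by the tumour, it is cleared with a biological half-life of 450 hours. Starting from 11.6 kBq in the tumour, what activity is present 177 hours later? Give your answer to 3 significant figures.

1/t_eff = 1/t_phys + 1/t_biol = 1/78.4 + 1/450 = 0.014977 per hour.
t_eff = 78.4 × 450 / (78.4 + 450) ≈ 66.768 hours.
Remaining = 11.6 × (1/2)^(177/66.768) = 11.6 × (1/2)^2.651 ≈ 1.8468 kBq.

1.85 kBq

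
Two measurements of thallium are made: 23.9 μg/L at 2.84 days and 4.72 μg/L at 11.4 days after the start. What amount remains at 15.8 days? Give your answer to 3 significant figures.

2.05 μg/L

Over Δt = 11.4 − 2.84 = 8.56 days, the level fell by a factor of 23.9/4.72 ≈ 5.0636.
n = log₂(5.0636) ≈ 2.3402 half-lives, so t½ = 8.56/2.3402 ≈ 3.6579 days.
From t = 11.4 to t = 15.8: 4.72 × (1/2)^((15.8−11.4)/3.6579) ≈ 2.0504 μg/L.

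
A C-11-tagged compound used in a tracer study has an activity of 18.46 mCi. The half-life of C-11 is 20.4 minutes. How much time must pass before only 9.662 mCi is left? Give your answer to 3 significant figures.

Fraction remaining = 9.662/18.46 ≈ 0.5234.
n = log₂(18.46/9.662) = ln(1.9106)/ln 2 ≈ 0.93401 half-lives.
t = n × t½ = 0.93401 × 20.4 ≈ 19.054 minutes.

19.1 minutes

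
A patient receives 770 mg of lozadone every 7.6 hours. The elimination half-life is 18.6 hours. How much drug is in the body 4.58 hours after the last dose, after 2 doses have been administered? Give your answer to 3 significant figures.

The 2 doses were given 12.18, 4.58 hours ago.
Total = 770·(1/2)^(12.18/18.6) + 770·(1/2)^(4.58/18.6)
      = 489.06 + 649.18 ≈ 1138.2 mg.

1140 mg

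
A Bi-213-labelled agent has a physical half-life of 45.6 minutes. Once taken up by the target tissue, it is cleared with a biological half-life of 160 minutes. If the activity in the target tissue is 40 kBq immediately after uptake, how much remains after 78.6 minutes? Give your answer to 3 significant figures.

8.62 kBq

1/t_eff = 1/t_phys + 1/t_biol = 1/45.6 + 1/160 = 0.02818 per minute.
t_eff = 45.6 × 160 / (45.6 + 160) ≈ 35.486 minutes.
Remaining = 40 × (1/2)^(78.6/35.486) = 40 × (1/2)^2.2149 ≈ 8.6159 kBq.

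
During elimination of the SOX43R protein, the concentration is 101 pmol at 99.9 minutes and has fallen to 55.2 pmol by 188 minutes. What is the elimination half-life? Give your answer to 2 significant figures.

100 minutes

Over Δt = 188 − 99.9 = 88.1 minutes, the level fell by a factor of 101/55.2 ≈ 1.8297.
n = log₂(1.8297) ≈ 0.87162 half-lives, so t½ = 88.1/0.87162 ≈ 101.08 minutes.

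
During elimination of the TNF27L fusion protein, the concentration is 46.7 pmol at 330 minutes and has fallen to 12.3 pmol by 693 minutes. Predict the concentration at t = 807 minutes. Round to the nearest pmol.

Over Δt = 693 − 330 = 363 minutes, the level fell by a factor of 46.7/12.3 ≈ 3.7967.
n = log₂(3.7967) ≈ 1.9248 half-lives, so t½ = 363/1.9248 ≈ 188.59 minutes.
From t = 693 to t = 807: 12.3 × (1/2)^((807−693)/188.59) ≈ 8.0899 pmol.

8 pmol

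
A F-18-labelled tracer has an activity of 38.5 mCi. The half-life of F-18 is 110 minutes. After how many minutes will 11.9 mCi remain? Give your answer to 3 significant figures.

186 minutes

Fraction remaining = 11.9/38.5 ≈ 0.30909.
n = log₂(38.5/11.9) = ln(3.2353)/ln 2 ≈ 1.6939 half-lives.
t = n × t½ = 1.6939 × 110 ≈ 186.33 minutes.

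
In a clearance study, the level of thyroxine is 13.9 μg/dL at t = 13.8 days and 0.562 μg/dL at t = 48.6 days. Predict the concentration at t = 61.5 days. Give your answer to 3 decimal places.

0.171 μg/dL

Over Δt = 48.6 − 13.8 = 34.8 days, the level fell by a factor of 13.9/0.562 ≈ 24.733.
n = log₂(24.733) ≈ 4.6284 half-lives, so t½ = 34.8/4.6284 ≈ 7.5188 days.
From t = 48.6 to t = 61.5: 0.562 × (1/2)^((61.5−48.6)/7.5188) ≈ 0.1711 μg/dL.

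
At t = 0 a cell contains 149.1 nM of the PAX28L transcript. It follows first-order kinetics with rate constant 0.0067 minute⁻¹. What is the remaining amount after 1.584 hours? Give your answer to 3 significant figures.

78.9 nM

t½ = ln 2 / λ = 0.69315 / 0.0067 ≈ 103.45 minutes.
Convert the elapsed time: 1.584 hours = 95.04 minutes.
Number of half-lives: n = 95.04/103.45 ≈ 0.91866.
Remaining = 149.1 × (1/2)^0.91866 = 149.1 × 0.529 ≈ 78.874 nM.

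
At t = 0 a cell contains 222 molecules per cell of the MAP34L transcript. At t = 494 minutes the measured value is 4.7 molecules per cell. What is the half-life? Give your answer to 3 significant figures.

A/A₀ = 4.7/222 ≈ 0.021171.
n = log₂(47.234) ≈ 5.5618 half-lives elapsed in 494 minutes.
t½ = 494/5.5618 ≈ 88.821 minutes.

88.8 minutes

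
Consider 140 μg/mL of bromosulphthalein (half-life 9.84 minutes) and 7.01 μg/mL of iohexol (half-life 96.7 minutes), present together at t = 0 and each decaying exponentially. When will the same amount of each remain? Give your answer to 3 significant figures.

47.3 minutes

Set 140·(1/2)^(t/9.84) = 7.01·(1/2)^(t/96.7).
Taking log₂: log₂(140/7.01) = t·(1/9.84 − 1/96.7).
log₂(19.971) = 4.3199; 1/9.84 − 1/96.7 = 0.091285.
t = 4.3199 / 0.091285 ≈ 47.323 minutes.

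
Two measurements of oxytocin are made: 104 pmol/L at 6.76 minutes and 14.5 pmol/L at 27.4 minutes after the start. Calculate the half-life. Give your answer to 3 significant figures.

Over Δt = 27.4 − 6.76 = 20.64 minutes, the level fell by a factor of 104/14.5 ≈ 7.1724.
n = log₂(7.1724) ≈ 2.8425 half-lives, so t½ = 20.64/2.8425 ≈ 7.2613 minutes.

7.26 minutes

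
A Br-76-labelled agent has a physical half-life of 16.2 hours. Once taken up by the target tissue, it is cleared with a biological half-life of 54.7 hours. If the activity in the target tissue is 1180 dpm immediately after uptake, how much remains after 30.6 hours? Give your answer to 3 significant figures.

216 dpm

1/t_eff = 1/t_phys + 1/t_biol = 1/16.2 + 1/54.7 = 0.08001 per hour.
t_eff = 16.2 × 54.7 / (16.2 + 54.7) ≈ 12.498 hours.
Remaining = 1180 × (1/2)^(30.6/12.498) = 1180 × (1/2)^2.4483 ≈ 216.21 dpm.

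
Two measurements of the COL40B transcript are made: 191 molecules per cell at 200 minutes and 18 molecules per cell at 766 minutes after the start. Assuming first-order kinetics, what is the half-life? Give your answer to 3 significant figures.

166 minutes

Over Δt = 766 − 200 = 566 minutes, the level fell by a factor of 191/18 ≈ 10.611.
n = log₂(10.611) ≈ 3.4075 half-lives, so t½ = 566/3.4075 ≈ 166.1 minutes.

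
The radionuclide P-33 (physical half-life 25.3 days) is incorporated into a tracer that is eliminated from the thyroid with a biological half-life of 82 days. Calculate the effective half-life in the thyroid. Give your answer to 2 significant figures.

19 days

1/t_eff = 1/t_phys + 1/t_biol = 1/25.3 + 1/82 = 0.051721 per day.
t_eff = 25.3 × 82 / (25.3 + 82) ≈ 19.335 days.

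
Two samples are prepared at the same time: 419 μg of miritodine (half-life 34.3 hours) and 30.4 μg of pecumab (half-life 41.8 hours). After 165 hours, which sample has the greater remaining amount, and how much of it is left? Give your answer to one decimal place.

miritodine: 419 × (1/2)^4.8105 ≈ 14.932 μg.
pecumab: 30.4 × (1/2)^3.9474 ≈ 1.9706 μg.
Miritodine has more remaining, at ≈ 14.932 μg.

miritodine, 14.9 μg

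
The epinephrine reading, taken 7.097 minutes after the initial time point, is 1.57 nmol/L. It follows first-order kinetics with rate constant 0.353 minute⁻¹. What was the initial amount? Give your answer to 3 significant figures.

t½ = ln 2 / k = 0.69315 / 0.353 ≈ 1.9636 minutes.
Number of half-lives elapsed: n = 7.097/1.9636 ≈ 3.6143.
A₀ = A × 2^n = 1.57 × 2^3.6143 = 1.57 × 12.247 ≈ 19.227 nmol/L.

19.2 nmol/L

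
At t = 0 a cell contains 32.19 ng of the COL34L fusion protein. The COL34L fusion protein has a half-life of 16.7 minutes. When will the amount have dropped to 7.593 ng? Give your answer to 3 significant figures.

Fraction remaining = 7.593/32.19 ≈ 0.23588.
n = log₂(32.19/7.593) = ln(4.2394)/ln 2 ≈ 2.0839 half-lives.
t = n × t½ = 2.0839 × 16.7 ≈ 34.801 minutes.

34.8 minutes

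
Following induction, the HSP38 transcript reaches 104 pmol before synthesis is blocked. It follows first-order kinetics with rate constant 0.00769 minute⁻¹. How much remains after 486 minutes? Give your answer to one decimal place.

t½ = ln 2 / k = 0.69315 / 0.00769 ≈ 90.136 minutes.
Number of half-lives: n = 486/90.136 ≈ 5.3918.
Remaining = 104 × (1/2)^5.3918 = 104 × 0.023817 ≈ 2.477 pmol.

2.5 pmol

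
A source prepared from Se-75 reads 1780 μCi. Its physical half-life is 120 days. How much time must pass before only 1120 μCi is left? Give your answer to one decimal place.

80.2 days

Fraction remaining = 1120/1780 ≈ 0.62921.
n = log₂(1780/1120) = ln(1.5893)/ln 2 ≈ 0.66838 half-lives.
t = n × t½ = 0.66838 × 120 ≈ 80.205 days.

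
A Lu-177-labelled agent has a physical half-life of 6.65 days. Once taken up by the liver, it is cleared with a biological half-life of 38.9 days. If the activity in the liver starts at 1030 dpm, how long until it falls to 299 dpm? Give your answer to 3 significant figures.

10.1 days

1/t_eff = 1/t_phys + 1/t_biol = 1/6.65 + 1/38.9 = 0.17608 per day.
t_eff = 6.65 × 38.9 / (6.65 + 38.9) ≈ 5.6791 days.
n = log₂(1030/299) ≈ 1.7844; t = 1.7844 × 5.6791 ≈ 10.134 days.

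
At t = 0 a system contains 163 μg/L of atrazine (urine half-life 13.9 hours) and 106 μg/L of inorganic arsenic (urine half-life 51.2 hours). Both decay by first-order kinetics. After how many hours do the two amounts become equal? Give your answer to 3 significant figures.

Set 163·(1/2)^(t/13.9) = 106·(1/2)^(t/51.2).
Taking log₂: log₂(163/106) = t·(1/13.9 − 1/51.2).
log₂(1.5377) = 0.62081; 1/13.9 − 1/51.2 = 0.052411.
t = 0.62081 / 0.052411 ≈ 11.845 hours.

11.8 hours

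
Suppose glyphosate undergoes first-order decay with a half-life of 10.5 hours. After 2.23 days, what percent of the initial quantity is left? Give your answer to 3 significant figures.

2.92%

2.23 days = 53.52 hours.
n = 53.52/10.5 ≈ 5.0971 half-lives.
Fraction remaining = (1/2)^5.0971 ≈ 0.029215, i.e. 2.9215%.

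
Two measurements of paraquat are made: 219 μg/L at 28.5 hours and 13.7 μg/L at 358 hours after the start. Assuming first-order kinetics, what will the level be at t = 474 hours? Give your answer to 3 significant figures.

5.16 μg/L

Over Δt = 358 − 28.5 = 329.5 hours, the level fell by a factor of 219/13.7 ≈ 15.985.
n = log₂(15.985) ≈ 3.9987 half-lives, so t½ = 329.5/3.9987 ≈ 82.402 hours.
From t = 358 to t = 474: 13.7 × (1/2)^((474−358)/82.402) ≈ 5.1636 μg/L.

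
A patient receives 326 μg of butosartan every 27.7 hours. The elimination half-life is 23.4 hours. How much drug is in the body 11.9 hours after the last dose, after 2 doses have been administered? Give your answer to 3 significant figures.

330 μg

The 2 doses were given 39.6, 11.9 hours ago.
Total = 326·(1/2)^(39.6/23.4) + 326·(1/2)^(11.9/23.4)
      = 100.87 + 229.16 ≈ 330.03 μg.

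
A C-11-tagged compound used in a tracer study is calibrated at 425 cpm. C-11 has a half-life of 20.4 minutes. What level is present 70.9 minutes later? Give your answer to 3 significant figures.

Number of half-lives: n = 70.9/20.4 ≈ 3.4755.
Remaining = 425 × (1/2)^3.4755 = 425 × 0.089903 ≈ 38.209 cpm.

38.2 cpm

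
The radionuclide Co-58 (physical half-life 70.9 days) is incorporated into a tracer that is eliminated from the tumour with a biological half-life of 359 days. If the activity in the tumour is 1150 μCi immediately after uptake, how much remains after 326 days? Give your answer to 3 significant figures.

1/t_eff = 1/t_phys + 1/t_biol = 1/70.9 + 1/359 = 0.01689 per day.
t_eff = 70.9 × 359 / (70.9 + 359) ≈ 59.207 days.
Remaining = 1150 × (1/2)^(326/59.207) = 1150 × (1/2)^5.5061 ≈ 25.304 μCi.

25.3 μCi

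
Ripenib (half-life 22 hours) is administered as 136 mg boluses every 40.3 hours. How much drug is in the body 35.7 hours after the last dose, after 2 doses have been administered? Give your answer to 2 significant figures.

The 2 doses were given 76, 35.7 hours ago.
Total = 136·(1/2)^(76/22) + 136·(1/2)^(35.7/22)
      = 12.406 + 44.162 ≈ 56.568 mg.

57 mg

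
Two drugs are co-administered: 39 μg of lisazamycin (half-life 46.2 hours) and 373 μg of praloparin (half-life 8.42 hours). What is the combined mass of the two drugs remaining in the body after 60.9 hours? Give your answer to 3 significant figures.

lisazamycin: 39 × (1/2)^(60.9/46.2) = 39 × (1/2)^1.3182 ≈ 15.641 μg.
praloparin: 373 × (1/2)^(60.9/8.42) = 373 × (1/2)^7.2328 ≈ 2.4798 μg.
Total = 15.641 + 2.4798 ≈ 18.12 μg.

18.1 μg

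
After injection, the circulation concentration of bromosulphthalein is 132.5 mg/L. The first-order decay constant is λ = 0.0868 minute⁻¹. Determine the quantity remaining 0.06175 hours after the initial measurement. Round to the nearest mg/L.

96 mg/L

t½ = ln 2 / λ = 0.69315 / 0.0868 ≈ 7.9856 minutes.
Convert the elapsed time: 0.06175 hours = 3.705 minutes.
Number of half-lives: n = 3.705/7.9856 ≈ 0.46396.
Remaining = 132.5 × (1/2)^0.46396 = 132.5 × 0.72499 ≈ 96.062 mg/L.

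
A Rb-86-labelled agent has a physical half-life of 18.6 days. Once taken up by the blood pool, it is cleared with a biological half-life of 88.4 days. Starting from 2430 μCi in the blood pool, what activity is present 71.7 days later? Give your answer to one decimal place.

95.7 μCi

1/t_eff = 1/t_phys + 1/t_biol = 1/18.6 + 1/88.4 = 0.065076 per day.
t_eff = 18.6 × 88.4 / (18.6 + 88.4) ≈ 15.367 days.
Remaining = 2430 × (1/2)^(71.7/15.367) = 2430 × (1/2)^4.6659 ≈ 95.724 μCi.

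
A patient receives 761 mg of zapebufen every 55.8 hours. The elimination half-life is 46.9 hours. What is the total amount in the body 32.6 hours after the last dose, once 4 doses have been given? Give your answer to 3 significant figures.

The 4 doses were given 200, 144.2, 88.4, 32.6 hours ago.
Total = 761·(1/2)^(200/46.9) + 761·(1/2)^(144.2/46.9) + 761·(1/2)^(88.4/46.9) + 761·(1/2)^(32.6/46.9)
      = 39.598 + 90.33 + 206.06 + 470.05 ≈ 806.03 mg.

806 mg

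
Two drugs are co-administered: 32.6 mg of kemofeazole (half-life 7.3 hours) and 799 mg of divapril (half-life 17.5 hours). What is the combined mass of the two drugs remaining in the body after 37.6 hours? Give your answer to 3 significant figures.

181 mg

kemofeazole: 32.6 × (1/2)^(37.6/7.3) = 32.6 × (1/2)^5.1507 ≈ 0.91771 mg.
divapril: 799 × (1/2)^(37.6/17.5) = 799 × (1/2)^2.1486 ≈ 180.2 mg.
Total = 0.91771 + 180.2 ≈ 181.12 mg.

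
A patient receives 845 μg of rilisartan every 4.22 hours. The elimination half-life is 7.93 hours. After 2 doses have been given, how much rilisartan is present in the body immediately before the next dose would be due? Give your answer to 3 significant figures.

The 2 doses were given 8.44, 4.22 hours ago.
Total = 845·(1/2)^(8.44/7.93) + 845·(1/2)^(4.22/7.93)
      = 404.08 + 584.33 ≈ 988.41 μg.

988 μg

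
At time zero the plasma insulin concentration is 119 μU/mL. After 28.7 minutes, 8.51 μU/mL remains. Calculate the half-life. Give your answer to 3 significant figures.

7.54 minutes

A/A₀ = 8.51/119 ≈ 0.071513.
n = log₂(13.984) ≈ 3.8057 half-lives elapsed in 28.7 minutes.
t½ = 28.7/3.8057 ≈ 7.5414 minutes.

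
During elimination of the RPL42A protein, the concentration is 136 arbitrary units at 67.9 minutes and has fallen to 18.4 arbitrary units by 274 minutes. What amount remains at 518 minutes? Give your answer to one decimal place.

1.7 arbitrary units

Over Δt = 274 − 67.9 = 206.1 minutes, the level fell by a factor of 136/18.4 ≈ 7.3913.
n = log₂(7.3913) ≈ 2.8858 half-lives, so t½ = 206.1/2.8858 ≈ 71.418 minutes.
From t = 274 to t = 518: 18.4 × (1/2)^((518−274)/71.418) ≈ 1.7232 arbitrary units.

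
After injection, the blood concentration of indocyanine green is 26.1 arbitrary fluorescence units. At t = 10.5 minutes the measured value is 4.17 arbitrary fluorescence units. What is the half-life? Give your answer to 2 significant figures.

A/A₀ = 4.17/26.1 ≈ 0.15977.
n = log₂(6.259) ≈ 2.6459 half-lives elapsed in 10.5 minutes.
t½ = 10.5/2.6459 ≈ 3.9684 minutes.

4.0 minutes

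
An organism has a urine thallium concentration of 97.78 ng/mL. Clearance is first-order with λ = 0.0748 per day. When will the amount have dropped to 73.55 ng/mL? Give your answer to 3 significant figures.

t½ = ln 2 / λ = 0.69315 / 0.0748 ≈ 9.2667 days.
Fraction remaining = 73.55/97.78 ≈ 0.7522.
n = log₂(97.78/73.55) = ln(1.3294)/ln 2 ≈ 0.41081 half-lives.
t = n × t½ = 0.41081 × 9.2667 ≈ 3.8069 days.

3.81 days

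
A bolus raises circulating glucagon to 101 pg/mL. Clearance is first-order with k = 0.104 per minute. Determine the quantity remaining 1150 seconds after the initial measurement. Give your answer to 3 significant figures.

13.8 pg/mL

t½ = ln 2 / k = 0.69315 / 0.104 ≈ 6.6649 minutes.
Convert the elapsed time: 1150 seconds = 19.1667 minutes.
Number of half-lives: n = 19.1667/6.6649 ≈ 2.8758.
Remaining = 101 × (1/2)^2.8758 = 101 × 0.13624 ≈ 13.76 pg/mL.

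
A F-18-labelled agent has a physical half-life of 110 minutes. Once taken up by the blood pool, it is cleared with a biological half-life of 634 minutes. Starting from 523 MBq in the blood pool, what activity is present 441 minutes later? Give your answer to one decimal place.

20.1 MBq

1/t_eff = 1/t_phys + 1/t_biol = 1/110 + 1/634 = 0.010668 per minute.
t_eff = 110 × 634 / (110 + 634) ≈ 93.737 minutes.
Remaining = 523 × (1/2)^(441/93.737) = 523 × (1/2)^4.7047 ≈ 20.056 MBq.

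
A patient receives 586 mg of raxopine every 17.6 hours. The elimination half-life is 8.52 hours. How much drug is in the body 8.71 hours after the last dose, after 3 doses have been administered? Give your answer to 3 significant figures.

The 3 doses were given 43.91, 26.31, 8.71 hours ago.
Total = 586·(1/2)^(43.91/8.52) + 586·(1/2)^(26.31/8.52) + 586·(1/2)^(8.71/8.52)
      = 16.461 + 68.914 + 288.51 ≈ 373.88 mg.

374 mg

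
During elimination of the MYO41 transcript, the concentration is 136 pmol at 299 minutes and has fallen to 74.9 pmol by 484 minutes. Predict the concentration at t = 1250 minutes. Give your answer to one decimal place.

Over Δt = 484 − 299 = 185 minutes, the level fell by a factor of 136/74.9 ≈ 1.8158.
n = log₂(1.8158) ≈ 0.86057 half-lives, so t½ = 185/0.86057 ≈ 214.97 minutes.
From t = 484 to t = 1250: 74.9 × (1/2)^((1250−484)/214.97) ≈ 6.3364 pmol.

6.3 pmol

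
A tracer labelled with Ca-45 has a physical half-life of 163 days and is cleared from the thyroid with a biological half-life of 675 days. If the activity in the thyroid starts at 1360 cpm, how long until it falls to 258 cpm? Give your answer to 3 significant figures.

315 days

1/t_eff = 1/t_phys + 1/t_biol = 1/163 + 1/675 = 0.0076165 per day.
t_eff = 163 × 675 / (163 + 675) ≈ 131.29 days.
n = log₂(1360/258) ≈ 2.3982; t = 2.3982 × 131.29 ≈ 314.87 days.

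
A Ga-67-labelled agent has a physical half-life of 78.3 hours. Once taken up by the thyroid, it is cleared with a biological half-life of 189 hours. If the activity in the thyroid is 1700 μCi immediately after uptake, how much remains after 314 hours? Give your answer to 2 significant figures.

33 μCi

1/t_eff = 1/t_phys + 1/t_biol = 1/78.3 + 1/189 = 0.018062 per hour.
t_eff = 78.3 × 189 / (78.3 + 189) ≈ 55.364 hours.
Remaining = 1700 × (1/2)^(314/55.364) = 1700 × (1/2)^5.6716 ≈ 33.353 μCi.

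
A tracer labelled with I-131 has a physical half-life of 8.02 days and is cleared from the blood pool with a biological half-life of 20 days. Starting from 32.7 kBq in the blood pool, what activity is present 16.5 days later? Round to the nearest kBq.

4 kBq

1/t_eff = 1/t_phys + 1/t_biol = 1/8.02 + 1/20 = 0.17469 per day.
t_eff = 8.02 × 20 / (8.02 + 20) ≈ 5.7245 days.
Remaining = 32.7 × (1/2)^(16.5/5.7245) = 32.7 × (1/2)^2.8824 ≈ 4.4348 kBq.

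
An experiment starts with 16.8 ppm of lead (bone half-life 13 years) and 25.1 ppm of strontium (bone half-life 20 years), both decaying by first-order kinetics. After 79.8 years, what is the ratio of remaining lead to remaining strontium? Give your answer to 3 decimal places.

0.151

lead: 16.8 × (1/2)^(79.8/13) = 16.8 × (1/2)^6.1385 ≈ 0.23848 ppm.
strontium: 25.1 × (1/2)^(79.8/20) = 25.1 × (1/2)^3.99 ≈ 1.5797 ppm.
Ratio ≈ 0.23848 / 1.5797 ≈ 0.15097.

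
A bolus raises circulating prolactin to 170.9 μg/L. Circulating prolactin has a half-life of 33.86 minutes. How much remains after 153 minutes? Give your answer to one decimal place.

7.5 μg/L

Number of half-lives: n = 153/33.86 ≈ 4.5186.
Remaining = 170.9 × (1/2)^4.5186 = 170.9 × 0.043628 ≈ 7.456 μg/L.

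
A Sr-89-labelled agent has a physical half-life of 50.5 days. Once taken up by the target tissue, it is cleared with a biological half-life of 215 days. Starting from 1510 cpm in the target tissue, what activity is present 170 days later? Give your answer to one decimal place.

1/t_eff = 1/t_phys + 1/t_biol = 1/50.5 + 1/215 = 0.024453 per day.
t_eff = 50.5 × 215 / (50.5 + 215) ≈ 40.895 days.
Remaining = 1510 × (1/2)^(170/40.895) = 1510 × (1/2)^4.157 ≈ 84.642 cpm.

84.6 cpm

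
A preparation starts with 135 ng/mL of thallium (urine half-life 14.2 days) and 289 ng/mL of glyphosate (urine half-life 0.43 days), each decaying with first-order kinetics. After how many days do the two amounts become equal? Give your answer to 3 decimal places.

Set 135·(1/2)^(t/14.2) = 289·(1/2)^(t/0.43).
Taking log₂: log₂(135/289) = t·(1/14.2 − 1/0.43).
log₂(0.46713) = -1.0981; 1/14.2 − 1/0.43 = -2.2552.
t = -1.0981 / -2.2552 ≈ 0.48693 days.

0.487 days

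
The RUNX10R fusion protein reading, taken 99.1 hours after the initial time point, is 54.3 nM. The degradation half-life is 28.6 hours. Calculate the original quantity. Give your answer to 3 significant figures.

600 nM

Number of half-lives elapsed: n = 99.1/28.6 ≈ 3.465.
A₀ = A × 2^n = 54.3 × 2^3.465 = 54.3 × 11.043 ≈ 599.62 nM.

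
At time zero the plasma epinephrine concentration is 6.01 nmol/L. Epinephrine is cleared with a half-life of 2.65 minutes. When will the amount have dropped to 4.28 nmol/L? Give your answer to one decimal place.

Fraction remaining = 4.28/6.01 ≈ 0.71215.
n = log₂(6.01/4.28) = ln(1.4042)/ln 2 ≈ 0.48975 half-lives.
t = n × t½ = 0.48975 × 2.65 ≈ 1.2978 minutes.

1.3 minutes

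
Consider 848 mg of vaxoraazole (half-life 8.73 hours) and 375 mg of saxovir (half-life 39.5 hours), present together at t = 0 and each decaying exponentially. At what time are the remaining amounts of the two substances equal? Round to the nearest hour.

13 hours

Set 848·(1/2)^(t/8.73) = 375·(1/2)^(t/39.5).
Taking log₂: log₂(848/375) = t·(1/8.73 − 1/39.5).
log₂(2.2613) = 1.1772; 1/8.73 − 1/39.5 = 0.089231.
t = 1.1772 / 0.089231 ≈ 13.192 hours.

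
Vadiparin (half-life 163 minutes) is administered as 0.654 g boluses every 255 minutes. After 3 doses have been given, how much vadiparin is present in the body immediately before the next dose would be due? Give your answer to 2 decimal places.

0.32 g

The 3 doses were given 765, 510, 255 minutes ago.
Total = 0.654·(1/2)^(765/163) + 0.654·(1/2)^(510/163) + 0.654·(1/2)^(255/163)
      = 0.025279 + 0.074766 + 0.22113 ≈ 0.32117 g.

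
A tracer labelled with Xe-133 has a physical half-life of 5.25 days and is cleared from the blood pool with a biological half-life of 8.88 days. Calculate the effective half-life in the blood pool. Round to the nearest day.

1/t_eff = 1/t_phys + 1/t_biol = 1/5.25 + 1/8.88 = 0.30309 per day.
t_eff = 5.25 × 8.88 / (5.25 + 8.88) ≈ 3.2994 days.

3 days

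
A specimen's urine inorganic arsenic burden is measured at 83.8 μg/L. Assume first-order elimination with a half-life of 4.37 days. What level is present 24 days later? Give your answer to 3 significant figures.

1.86 μg/L

Number of half-lives: n = 24/4.37 ≈ 5.492.
Remaining = 83.8 × (1/2)^5.492 = 83.8 × 0.02222 ≈ 1.862 μg/L.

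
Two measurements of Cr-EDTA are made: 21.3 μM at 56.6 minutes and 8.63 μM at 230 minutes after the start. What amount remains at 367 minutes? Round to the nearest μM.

Over Δt = 230 − 56.6 = 173.4 minutes, the level fell by a factor of 21.3/8.63 ≈ 2.4681.
n = log₂(2.4681) ≈ 1.3034 half-lives, so t½ = 173.4/1.3034 ≈ 133.03 minutes.
From t = 230 to t = 367: 8.63 × (1/2)^((367−230)/133.03) ≈ 4.2268 μM.

4 μM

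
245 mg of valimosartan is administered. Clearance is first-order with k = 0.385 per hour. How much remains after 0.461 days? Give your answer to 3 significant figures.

t½ = ln 2 / k = 0.69315 / 0.385 ≈ 1.8004 hours.
Convert the elapsed time: 0.461 days = 11.064 hours.
Number of half-lives: n = 11.064/1.8004 ≈ 6.1454.
Remaining = 245 × (1/2)^6.1454 = 245 × 0.014127 ≈ 3.4612 mg.

3.46 mg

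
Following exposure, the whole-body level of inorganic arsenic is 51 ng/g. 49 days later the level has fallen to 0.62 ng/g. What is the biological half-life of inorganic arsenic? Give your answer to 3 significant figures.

A/A₀ = 0.62/51 ≈ 0.012157.
n = log₂(82.258) ≈ 6.3621 half-lives elapsed in 49 days.
t½ = 49/6.3621 ≈ 7.7019 days.

7.70 days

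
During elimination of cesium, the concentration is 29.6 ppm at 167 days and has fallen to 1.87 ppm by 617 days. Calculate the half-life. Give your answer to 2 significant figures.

110 days

Over Δt = 617 − 167 = 450 days, the level fell by a factor of 29.6/1.87 ≈ 15.829.
n = log₂(15.829) ≈ 3.9845 half-lives, so t½ = 450/3.9845 ≈ 112.94 days.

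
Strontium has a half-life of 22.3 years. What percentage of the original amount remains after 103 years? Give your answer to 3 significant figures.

n = 103/22.3 ≈ 4.6188 half-lives.
Fraction remaining = (1/2)^4.6188 ≈ 0.0407, i.e. 4.07%.

4.07%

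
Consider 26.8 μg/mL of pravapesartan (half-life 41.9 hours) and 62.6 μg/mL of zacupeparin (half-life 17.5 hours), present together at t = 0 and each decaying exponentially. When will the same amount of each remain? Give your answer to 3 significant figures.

36.8 hours

Set 26.8·(1/2)^(t/41.9) = 62.6·(1/2)^(t/17.5).
Taking log₂: log₂(26.8/62.6) = t·(1/41.9 − 1/17.5).
log₂(0.42812) = -1.2239; 1/41.9 − 1/17.5 = -0.033277.
t = -1.2239 / -0.033277 ≈ 36.781 hours.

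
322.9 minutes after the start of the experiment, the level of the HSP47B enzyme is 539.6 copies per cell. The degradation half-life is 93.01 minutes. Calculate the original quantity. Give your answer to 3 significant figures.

Number of half-lives elapsed: n = 322.9/93.01 ≈ 3.4717.
A₀ = A × 2^n = 539.6 × 2^3.4717 = 539.6 × 11.094 ≈ 5986.2 copies per cell.

5990 copies per cell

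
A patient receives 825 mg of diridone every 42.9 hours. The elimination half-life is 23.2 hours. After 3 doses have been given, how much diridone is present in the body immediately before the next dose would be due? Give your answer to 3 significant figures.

310 mg

The 3 doses were given 128.7, 85.8, 42.9 hours ago.
Total = 825·(1/2)^(128.7/23.2) + 825·(1/2)^(85.8/23.2) + 825·(1/2)^(42.9/23.2)
      = 17.641 + 63.557 + 228.99 ≈ 310.18 mg.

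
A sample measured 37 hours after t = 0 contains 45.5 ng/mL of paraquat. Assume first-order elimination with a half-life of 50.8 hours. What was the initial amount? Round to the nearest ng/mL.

75 ng/mL

Number of half-lives elapsed: n = 37/50.8 ≈ 0.72835.
A₀ = A × 2^n = 45.5 × 2^0.72835 = 45.5 × 1.6567 ≈ 75.382 ng/mL.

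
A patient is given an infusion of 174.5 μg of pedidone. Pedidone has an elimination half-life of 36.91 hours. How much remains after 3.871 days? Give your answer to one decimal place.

Convert the elapsed time: 3.871 days = 92.904 hours.
Number of half-lives: n = 92.904/36.91 ≈ 2.517.
Remaining = 174.5 × (1/2)^2.517 = 174.5 × 0.1747 ≈ 30.485 μg.

30.5 μg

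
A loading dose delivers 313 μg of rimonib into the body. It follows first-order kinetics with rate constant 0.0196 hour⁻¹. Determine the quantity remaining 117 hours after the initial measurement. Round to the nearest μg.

32 μg

t½ = ln 2 / k = 0.69315 / 0.0196 ≈ 35.365 hours.
Number of half-lives: n = 117/35.365 ≈ 3.3084.
Remaining = 313 × (1/2)^3.3084 = 313 × 0.10094 ≈ 31.595 μg.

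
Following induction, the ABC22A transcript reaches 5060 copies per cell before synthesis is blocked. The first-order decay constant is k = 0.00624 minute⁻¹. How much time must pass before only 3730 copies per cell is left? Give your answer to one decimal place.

48.9 minutes

t½ = ln 2 / k = 0.69315 / 0.00624 ≈ 111.08 minutes.
Fraction remaining = 3730/5060 ≈ 0.73715.
n = log₂(5060/3730) = ln(1.3566)/ln 2 ≈ 0.43996 half-lives.
t = n × t½ = 0.43996 × 111.08 ≈ 48.872 minutes.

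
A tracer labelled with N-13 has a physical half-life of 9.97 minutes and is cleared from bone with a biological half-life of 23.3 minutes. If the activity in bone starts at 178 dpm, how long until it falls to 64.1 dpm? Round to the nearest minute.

10 minutes

1/t_eff = 1/t_phys + 1/t_biol = 1/9.97 + 1/23.3 = 0.14322 per minute.
t_eff = 9.97 × 23.3 / (9.97 + 23.3) ≈ 6.9823 minutes.
n = log₂(178/64.1) ≈ 1.4735; t = 1.4735 × 6.9823 ≈ 10.288 minutes.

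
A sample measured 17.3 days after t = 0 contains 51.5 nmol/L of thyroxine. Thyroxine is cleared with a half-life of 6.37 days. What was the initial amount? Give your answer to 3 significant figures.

338 nmol/L

Number of half-lives elapsed: n = 17.3/6.37 ≈ 2.7159.
A₀ = A × 2^n = 51.5 × 2^2.7159 = 51.5 × 6.5698 ≈ 338.35 nmol/L.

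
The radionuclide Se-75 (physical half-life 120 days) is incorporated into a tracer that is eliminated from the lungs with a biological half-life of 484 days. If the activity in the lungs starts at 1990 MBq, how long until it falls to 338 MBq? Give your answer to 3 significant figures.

1/t_eff = 1/t_phys + 1/t_biol = 1/120 + 1/484 = 0.010399 per day.
t_eff = 120 × 484 / (120 + 484) ≈ 96.159 days.
n = log₂(1990/338) ≈ 2.5577; t = 2.5577 × 96.159 ≈ 245.94 days.

246 days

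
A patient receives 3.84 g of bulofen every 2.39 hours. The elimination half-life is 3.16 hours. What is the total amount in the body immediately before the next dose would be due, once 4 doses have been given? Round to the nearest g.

The 4 doses were given 9.56, 7.17, 4.78, 2.39 hours ago.
Total = 3.84·(1/2)^(9.56/3.16) + 3.84·(1/2)^(7.17/3.16) + 3.84·(1/2)^(4.78/3.16) + 3.84·(1/2)^(2.39/3.16)
      = 0.47165 + 0.79671 + 1.3458 + 2.2733 ≈ 4.8874 g.

5 g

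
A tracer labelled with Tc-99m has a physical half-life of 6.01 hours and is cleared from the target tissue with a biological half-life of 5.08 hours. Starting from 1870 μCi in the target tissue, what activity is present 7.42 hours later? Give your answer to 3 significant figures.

1/t_eff = 1/t_phys + 1/t_biol = 1/6.01 + 1/5.08 = 0.36324 per hour.
t_eff = 6.01 × 5.08 / (6.01 + 5.08) ≈ 2.753 hours.
Remaining = 1870 × (1/2)^(7.42/2.753) = 1870 × (1/2)^2.6952 ≈ 288.73 μCi.

289 μCi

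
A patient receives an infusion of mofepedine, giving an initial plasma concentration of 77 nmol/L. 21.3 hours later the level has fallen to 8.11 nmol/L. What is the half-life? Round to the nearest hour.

7 hours

A/A₀ = 8.11/77 ≈ 0.10532.
n = log₂(9.4945) ≈ 3.2471 half-lives elapsed in 21.3 hours.
t½ = 21.3/3.2471 ≈ 6.5597 hours.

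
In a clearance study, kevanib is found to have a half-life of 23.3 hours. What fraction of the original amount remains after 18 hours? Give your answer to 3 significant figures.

0.585

n = 18/23.3 ≈ 0.77253 half-lives.
Fraction remaining = (1/2)^0.77253 ≈ 0.58539.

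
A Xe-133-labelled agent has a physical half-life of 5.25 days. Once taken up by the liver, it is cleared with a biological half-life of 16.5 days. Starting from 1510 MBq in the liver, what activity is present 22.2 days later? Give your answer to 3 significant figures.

31.7 MBq

1/t_eff = 1/t_phys + 1/t_biol = 1/5.25 + 1/16.5 = 0.25108 per day.
t_eff = 5.25 × 16.5 / (5.25 + 16.5) ≈ 3.9828 days.
Remaining = 1510 × (1/2)^(22.2/3.9828) = 1510 × (1/2)^5.574 ≈ 31.698 MBq.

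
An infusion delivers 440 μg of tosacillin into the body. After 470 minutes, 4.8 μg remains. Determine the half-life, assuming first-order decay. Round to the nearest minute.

72 minutes

A/A₀ = 4.8/440 ≈ 0.010909.
n = log₂(91.667) ≈ 6.5183 half-lives elapsed in 470 minutes.
t½ = 470/6.5183 ≈ 72.104 minutes.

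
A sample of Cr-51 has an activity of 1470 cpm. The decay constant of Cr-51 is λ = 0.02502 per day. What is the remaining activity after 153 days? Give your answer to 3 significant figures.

32.0 cpm

t½ = ln 2 / λ = 0.69315 / 0.02502 ≈ 27.704 days.
Number of half-lives: n = 153/27.704 ≈ 5.5227.
Remaining = 1470 × (1/2)^5.5227 = 1470 × 0.021752 ≈ 31.975 cpm.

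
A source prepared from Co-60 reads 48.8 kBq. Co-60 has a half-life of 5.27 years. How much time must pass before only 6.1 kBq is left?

15.81 years

6.1/48.8 = 1/8, so 3 half-lives have elapsed.
t = 3 × 5.27 = 15.81 years.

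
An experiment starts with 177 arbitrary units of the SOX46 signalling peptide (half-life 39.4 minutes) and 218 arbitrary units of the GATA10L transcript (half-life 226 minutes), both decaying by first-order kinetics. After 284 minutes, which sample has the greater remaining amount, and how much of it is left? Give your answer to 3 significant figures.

GATA10L transcript, 91.2 arbitrary units

SOX46 signalling peptide: 177 × (1/2)^7.2081 ≈ 1.1971 arbitrary units.
GATA10L transcript: 218 × (1/2)^1.2566 ≈ 91.237 arbitrary units.
GATA10L transcript has more remaining, at ≈ 91.237 arbitrary units.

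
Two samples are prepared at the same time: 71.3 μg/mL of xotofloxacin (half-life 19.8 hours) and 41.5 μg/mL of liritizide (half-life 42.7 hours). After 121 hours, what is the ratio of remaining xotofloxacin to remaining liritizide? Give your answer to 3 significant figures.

0.177

xotofloxacin: 71.3 × (1/2)^(121/19.8) = 71.3 × (1/2)^6.1111 ≈ 1.0315 μg/mL.
liritizide: 41.5 × (1/2)^(121/42.7) = 41.5 × (1/2)^2.8337 ≈ 5.8212 μg/mL.
Ratio ≈ 1.0315 / 5.8212 ≈ 0.17719.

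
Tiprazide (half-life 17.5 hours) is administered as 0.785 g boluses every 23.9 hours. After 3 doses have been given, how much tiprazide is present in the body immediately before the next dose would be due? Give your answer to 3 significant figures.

The 3 doses were given 71.7, 47.8, 23.9 hours ago.
Total = 0.785·(1/2)^(71.7/17.5) + 0.785·(1/2)^(47.8/17.5) + 0.785·(1/2)^(23.9/17.5)
      = 0.045868 + 0.1182 + 0.30461 ≈ 0.46868 g.

0.469 g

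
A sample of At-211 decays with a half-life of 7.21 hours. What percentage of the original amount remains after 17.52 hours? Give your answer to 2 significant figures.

19%

n = 17.52/7.21 ≈ 2.43 half-lives.
Fraction remaining = (1/2)^2.43 ≈ 0.18557, i.e. 18.557%.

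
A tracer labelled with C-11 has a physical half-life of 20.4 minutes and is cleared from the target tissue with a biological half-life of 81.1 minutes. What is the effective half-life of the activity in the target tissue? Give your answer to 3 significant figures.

1/t_eff = 1/t_phys + 1/t_biol = 1/20.4 + 1/81.1 = 0.06135 per minute.
t_eff = 20.4 × 81.1 / (20.4 + 81.1) ≈ 16.3 minutes.

16.3 minutes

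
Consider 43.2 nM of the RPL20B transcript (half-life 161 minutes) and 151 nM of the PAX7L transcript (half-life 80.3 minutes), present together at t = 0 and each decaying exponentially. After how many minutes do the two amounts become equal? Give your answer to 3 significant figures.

Set 43.2·(1/2)^(t/161) = 151·(1/2)^(t/80.3).
Taking log₂: log₂(43.2/151) = t·(1/161 − 1/80.3).
log₂(0.28609) = -1.8054; 1/161 − 1/80.3 = -0.0062421.
t = -1.8054 / -0.0062421 ≈ 289.24 minutes.

289 minutes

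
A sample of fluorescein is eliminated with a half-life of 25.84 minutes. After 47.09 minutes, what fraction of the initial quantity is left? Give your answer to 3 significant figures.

0.283

n = 47.09/25.84 ≈ 1.8224 half-lives.
Fraction remaining = (1/2)^1.8224 ≈ 0.28276.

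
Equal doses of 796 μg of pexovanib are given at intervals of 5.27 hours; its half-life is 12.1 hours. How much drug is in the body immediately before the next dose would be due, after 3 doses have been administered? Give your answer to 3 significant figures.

The 3 doses were given 15.81, 10.54, 5.27 hours ago.
Total = 796·(1/2)^(15.81/12.1) + 796·(1/2)^(10.54/12.1) + 796·(1/2)^(5.27/12.1)
      = 321.8 + 435.2 + 588.58 ≈ 1345.6 μg.

1350 μg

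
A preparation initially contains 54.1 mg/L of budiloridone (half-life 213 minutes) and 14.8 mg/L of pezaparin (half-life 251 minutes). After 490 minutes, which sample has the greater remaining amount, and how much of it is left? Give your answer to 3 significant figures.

budiloridone, 11.0 mg/L

budiloridone: 54.1 × (1/2)^2.3005 ≈ 10.982 mg/L.
pezaparin: 14.8 × (1/2)^1.9522 ≈ 3.8247 mg/L.
Budiloridone has more remaining, at ≈ 10.982 mg/L.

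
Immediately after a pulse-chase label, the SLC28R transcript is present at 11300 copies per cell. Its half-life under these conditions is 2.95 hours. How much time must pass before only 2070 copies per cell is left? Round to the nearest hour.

Fraction remaining = 2070/11300 ≈ 0.18319.
n = log₂(11300/2070) = ln(5.4589)/ln 2 ≈ 2.4486 half-lives.
t = n × t½ = 2.4486 × 2.95 ≈ 7.2234 hours.

7 hours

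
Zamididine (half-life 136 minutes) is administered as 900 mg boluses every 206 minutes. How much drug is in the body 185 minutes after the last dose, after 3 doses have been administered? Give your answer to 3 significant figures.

516 mg

The 3 doses were given 597, 391, 185 minutes ago.
Total = 900·(1/2)^(597/136) + 900·(1/2)^(391/136) + 900·(1/2)^(185/136)
      = 42.935 + 122.68 + 350.55 ≈ 516.17 mg.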